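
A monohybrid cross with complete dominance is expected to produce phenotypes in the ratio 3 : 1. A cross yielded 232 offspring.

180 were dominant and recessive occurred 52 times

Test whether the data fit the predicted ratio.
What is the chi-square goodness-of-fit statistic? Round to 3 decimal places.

Ratio total = 4. Expected counts: 232×3/4 = 174, 232×1/4 = 58.
dominant: (180 − 174)²/174 = 36/174 = 0.2069
recessive: (52 − 58)²/58 = 36/58 = 0.6207
Sum = 0.828

0.828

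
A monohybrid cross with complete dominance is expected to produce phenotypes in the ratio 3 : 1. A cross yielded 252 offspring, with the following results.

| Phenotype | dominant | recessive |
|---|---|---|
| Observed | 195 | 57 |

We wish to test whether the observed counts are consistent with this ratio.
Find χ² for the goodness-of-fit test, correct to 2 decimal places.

Ratio total = 4. Expected counts: 252×3/4 = 189, 252×1/4 = 63.
dominant: (195 − 189)²/189 = 36/189 = 0.190
recessive: (57 − 63)²/63 = 36/63 = 0.571
Sum = 0.76

0.76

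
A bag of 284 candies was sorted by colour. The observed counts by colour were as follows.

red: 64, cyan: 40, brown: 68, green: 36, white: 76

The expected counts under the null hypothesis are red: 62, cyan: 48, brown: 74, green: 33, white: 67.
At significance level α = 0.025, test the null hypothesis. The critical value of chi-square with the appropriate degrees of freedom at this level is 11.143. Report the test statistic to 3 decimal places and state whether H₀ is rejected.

3.366; do not reject

red: (64 − 62)²/62 = 4/62 = 0.0645
cyan: (40 − 48)²/48 = 64/48 = 1.3333
brown: (68 − 74)²/74 = 36/74 = 0.4865
green: (36 − 33)²/33 = 9/33 = 0.2727
white: (76 − 67)²/67 = 81/67 = 1.2090
Sum = 3.366
df = 4. Since 3.366 < 11.143, we do not reject H₀.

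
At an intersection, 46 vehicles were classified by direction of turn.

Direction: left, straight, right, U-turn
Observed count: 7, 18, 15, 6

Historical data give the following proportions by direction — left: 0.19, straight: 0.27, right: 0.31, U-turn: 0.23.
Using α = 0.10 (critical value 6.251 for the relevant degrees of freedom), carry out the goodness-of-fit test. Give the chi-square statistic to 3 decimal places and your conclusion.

4.874; do not reject

Expected counts E_i = n·p_i: 46×0.19 = 8.74, 46×0.27 = 12.42, 46×0.31 = 14.26, 46×0.23 = 10.58.
left: (7 − 8.74)²/8.74 = 3.0276/8.74 = 0.3464
straight: (18 − 12.42)²/12.42 = 31.1364/12.42 = 2.5070
right: (15 − 14.26)²/14.26 = 0.5476/14.26 = 0.0384
U-turn: (6 − 10.58)²/10.58 = 20.9764/10.58 = 1.9826
Sum = 4.874
df = 3. Since 4.874 < 6.251, we do not reject H₀.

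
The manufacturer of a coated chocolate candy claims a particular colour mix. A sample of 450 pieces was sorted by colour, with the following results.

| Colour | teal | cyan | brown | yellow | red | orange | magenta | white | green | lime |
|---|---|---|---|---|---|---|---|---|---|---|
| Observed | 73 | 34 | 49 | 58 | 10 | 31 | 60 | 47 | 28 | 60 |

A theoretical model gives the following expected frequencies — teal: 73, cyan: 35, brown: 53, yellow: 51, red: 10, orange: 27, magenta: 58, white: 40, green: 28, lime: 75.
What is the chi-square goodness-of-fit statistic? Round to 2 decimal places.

χ² = (73−73)²/73 + (34−35)²/35 + (49−53)²/53 + (58−51)²/51 + (10−10)²/10 + (31−27)²/27 + (60−58)²/58 + (47−40)²/40 + (28−28)²/28 + (60−75)²/75
   = 0.000 + 0.029 + 0.302 + 0.961 + 0.000 + 0.593 + 0.069 + 1.225 + 0.000 + 3.000
Sum = 6.18

6.18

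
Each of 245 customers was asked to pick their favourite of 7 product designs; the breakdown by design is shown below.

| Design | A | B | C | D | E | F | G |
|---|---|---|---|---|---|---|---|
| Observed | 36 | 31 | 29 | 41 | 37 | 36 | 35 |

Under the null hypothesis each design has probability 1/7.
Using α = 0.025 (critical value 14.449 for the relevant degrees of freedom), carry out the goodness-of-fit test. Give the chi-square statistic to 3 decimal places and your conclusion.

2.686; do not reject

Under H₀ each category has probability 1/7, so each expected count is 245/7 = 35.
cat         O        E   (O−E)²/E
A          36       35     0.0286
B          31       35     0.4571
C          29       35     1.0286
D          41       35     1.0286
E          37       35     0.1143
F          36       35     0.0286
G          35       35     0.0000
Sum = 2.686
df = 6. Since 2.686 < 14.449, we do not reject H₀.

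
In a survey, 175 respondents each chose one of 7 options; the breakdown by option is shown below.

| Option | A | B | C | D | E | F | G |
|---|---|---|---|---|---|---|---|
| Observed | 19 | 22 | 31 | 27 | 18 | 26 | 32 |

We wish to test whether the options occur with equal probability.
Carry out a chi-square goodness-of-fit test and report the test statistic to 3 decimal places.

7.360

Under H₀ each category has probability 1/7, so each expected count is 175/7 = 25.
A: (19 − 25)²/25 = 36/25 = 1.4400
B: (22 − 25)²/25 = 9/25 = 0.3600
C: (31 − 25)²/25 = 36/25 = 1.4400
D: (27 − 25)²/25 = 4/25 = 0.1600
E: (18 − 25)²/25 = 49/25 = 1.9600
F: (26 − 25)²/25 = 1/25 = 0.0400
G: (32 − 25)²/25 = 49/25 = 1.9600
Sum = 7.360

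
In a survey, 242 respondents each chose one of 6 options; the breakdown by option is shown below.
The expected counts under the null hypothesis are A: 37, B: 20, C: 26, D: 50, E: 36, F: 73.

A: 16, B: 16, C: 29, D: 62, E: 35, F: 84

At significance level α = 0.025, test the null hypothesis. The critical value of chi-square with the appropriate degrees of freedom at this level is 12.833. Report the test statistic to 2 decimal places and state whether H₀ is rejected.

A: (16 − 37)²/37 = 441/37 = 11.919
B: (16 − 20)²/20 = 16/20 = 0.800
C: (29 − 26)²/26 = 9/26 = 0.346
D: (62 − 50)²/50 = 144/50 = 2.880
E: (35 − 36)²/36 = 1/36 = 0.028
F: (84 − 73)²/73 = 121/73 = 1.658
Sum = 17.63
df = 5. Since 17.63 > 12.833, we reject H₀.

17.63; reject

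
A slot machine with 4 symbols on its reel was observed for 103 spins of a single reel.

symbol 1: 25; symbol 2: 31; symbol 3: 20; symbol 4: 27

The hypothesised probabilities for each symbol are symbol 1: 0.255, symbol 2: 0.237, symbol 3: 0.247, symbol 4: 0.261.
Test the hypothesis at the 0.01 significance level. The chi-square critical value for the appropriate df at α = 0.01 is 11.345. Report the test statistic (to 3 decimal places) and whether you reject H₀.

Expected counts E_i = n·p_i: 103×0.255 = 26.265, 103×0.237 = 24.411, 103×0.247 = 25.441, 103×0.261 = 26.883.
symbol 1: (25 − 26.265)²/26.265 = 1.600225/26.265 = 0.0609
symbol 2: (31 − 24.411)²/24.411 = 43.414921/24.411 = 1.7785
symbol 3: (20 − 25.441)²/25.441 = 29.604481/25.441 = 1.1637
symbol 4: (27 − 26.883)²/26.883 = 0.013689/26.883 = 0.0005
Sum = 3.004
df = 3. Since 3.004 < 11.345, we do not reject H₀.

3.004; do not reject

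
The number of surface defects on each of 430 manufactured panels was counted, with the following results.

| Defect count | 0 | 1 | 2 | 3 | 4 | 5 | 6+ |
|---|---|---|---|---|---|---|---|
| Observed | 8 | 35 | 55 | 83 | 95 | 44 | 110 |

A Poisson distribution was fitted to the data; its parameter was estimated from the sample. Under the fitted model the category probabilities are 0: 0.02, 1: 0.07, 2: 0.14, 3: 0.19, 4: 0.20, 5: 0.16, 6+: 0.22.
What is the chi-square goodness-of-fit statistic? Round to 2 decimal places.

13.70

Expected counts E_i = n·p_i: 430×0.02 = 8.6, 430×0.07 = 30.1, 430×0.14 = 60.2, 430×0.19 = 81.7, 430×0.20 = 86, 430×0.16 = 68.8, 430×0.22 = 94.6.
cat         O        E   (O−E)²/E
0           8      8.6      0.042
1          35     30.1      0.798
2          55     60.2      0.449
3          83     81.7      0.021
4          95       86      0.942
5          44     68.8      8.940
6+        110     94.6      2.507
Sum = 13.70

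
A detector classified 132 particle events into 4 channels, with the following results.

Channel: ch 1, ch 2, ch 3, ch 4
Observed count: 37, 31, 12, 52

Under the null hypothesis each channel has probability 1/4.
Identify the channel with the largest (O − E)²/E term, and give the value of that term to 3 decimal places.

ch 3, 13.364

Under H₀ each category has probability 1/4, so each expected count is 132/4 = 33.
cat         O        E   (O−E)²/E
ch 1       37       33     0.4848
ch 2       31       33     0.1212
ch 3       12       33    13.3636
ch 4       52       33    10.9394
The largest term is for ch 3: 13.364.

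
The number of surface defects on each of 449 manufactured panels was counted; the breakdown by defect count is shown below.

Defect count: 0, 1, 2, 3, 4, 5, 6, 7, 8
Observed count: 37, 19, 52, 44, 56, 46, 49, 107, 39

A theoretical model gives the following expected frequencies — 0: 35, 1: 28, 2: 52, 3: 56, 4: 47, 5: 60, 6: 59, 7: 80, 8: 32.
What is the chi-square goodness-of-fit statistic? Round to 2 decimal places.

22.91

cat         O        E   (O−E)²/E
0          37       35      0.114
1          19       28      2.893
2          52       52      0.000
3          44       56      2.571
4          56       47      1.723
5          46       60      3.267
6          49       59      1.695
7         107       80      9.113
8          39       32      1.531
Sum = 22.91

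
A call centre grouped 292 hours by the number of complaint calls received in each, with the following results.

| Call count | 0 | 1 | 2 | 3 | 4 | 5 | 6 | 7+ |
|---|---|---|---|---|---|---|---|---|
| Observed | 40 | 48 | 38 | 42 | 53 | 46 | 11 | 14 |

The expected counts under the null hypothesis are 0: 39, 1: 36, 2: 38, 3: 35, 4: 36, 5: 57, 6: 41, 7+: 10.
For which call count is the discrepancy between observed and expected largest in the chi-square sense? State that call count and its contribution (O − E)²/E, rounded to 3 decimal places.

6, 21.951

cat         O        E   (O−E)²/E
0          40       39     0.0256
1          48       36     4.0000
2          38       38     0.0000
3          42       35     1.4000
4          53       36     8.0278
5          46       57     2.1228
6          11       41    21.9512
7+         14       10     1.6000
The largest term is for 6: 21.951.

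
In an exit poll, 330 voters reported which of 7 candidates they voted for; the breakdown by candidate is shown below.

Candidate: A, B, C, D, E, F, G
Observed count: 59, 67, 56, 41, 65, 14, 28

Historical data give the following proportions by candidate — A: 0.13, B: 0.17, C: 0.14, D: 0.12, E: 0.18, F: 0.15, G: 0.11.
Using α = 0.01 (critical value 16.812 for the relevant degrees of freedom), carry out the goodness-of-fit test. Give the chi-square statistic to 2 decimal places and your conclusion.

Expected counts E_i = n·p_i: 330×0.13 = 42.9, 330×0.17 = 56.1, 330×0.14 = 46.2, 330×0.12 = 39.6, 330×0.18 = 59.4, 330×0.15 = 49.5, 330×0.11 = 36.3.
cat         O        E   (O−E)²/E
A          59     42.9      6.042
B          67     56.1      2.118
C          56     46.2      2.079
D          41     39.6      0.049
E          65     59.4      0.528
F          14     49.5     25.460
G          28     36.3      1.898
Sum = 38.17
df = 6. Since 38.17 > 16.812, we reject H₀.

38.17; reject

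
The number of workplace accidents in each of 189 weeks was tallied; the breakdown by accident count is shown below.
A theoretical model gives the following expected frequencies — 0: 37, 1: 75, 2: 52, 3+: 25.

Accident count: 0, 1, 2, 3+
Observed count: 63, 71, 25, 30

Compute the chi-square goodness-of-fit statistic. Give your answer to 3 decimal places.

33.503

cat         O        E   (O−E)²/E
0          63       37    18.2703
1          71       75     0.2133
2          25       52    14.0192
3+         30       25     1.0000
Sum = 33.503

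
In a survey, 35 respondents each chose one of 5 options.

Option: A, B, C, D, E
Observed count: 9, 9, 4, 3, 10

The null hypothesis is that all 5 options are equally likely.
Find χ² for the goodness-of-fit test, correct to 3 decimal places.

6.000

Under H₀ each category has probability 1/5, so each expected count is 35/5 = 7.
χ² = (9−7)²/7 + (9−7)²/7 + (4−7)²/7 + (3−7)²/7 + (10−7)²/7
   = 0.5714 + 0.5714 + 1.2857 + 2.2857 + 1.2857
Sum = 6.000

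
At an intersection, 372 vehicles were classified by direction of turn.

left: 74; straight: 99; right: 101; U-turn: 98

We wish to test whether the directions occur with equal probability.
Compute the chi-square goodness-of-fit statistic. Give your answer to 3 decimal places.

5.226

Expected count for each of the 4 categories: 372/4 = 93.
χ² = (74−93)²/93 + (99−93)²/93 + (101−93)²/93 + (98−93)²/93
   = 3.8817 + 0.3871 + 0.6882 + 0.2688
Sum = 5.226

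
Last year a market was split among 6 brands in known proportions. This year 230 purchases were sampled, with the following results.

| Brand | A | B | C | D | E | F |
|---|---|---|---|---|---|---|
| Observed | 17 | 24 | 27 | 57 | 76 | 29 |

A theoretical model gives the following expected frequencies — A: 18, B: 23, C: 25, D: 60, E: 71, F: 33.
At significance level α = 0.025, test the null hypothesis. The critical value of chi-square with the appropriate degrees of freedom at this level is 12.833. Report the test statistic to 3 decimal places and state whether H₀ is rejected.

A: (17 − 18)²/18 = 1/18 = 0.0556
B: (24 − 23)²/23 = 1/23 = 0.0435
C: (27 − 25)²/25 = 4/25 = 0.1600
D: (57 − 60)²/60 = 9/60 = 0.1500
E: (76 − 71)²/71 = 25/71 = 0.3521
F: (29 − 33)²/33 = 16/33 = 0.4848
Sum = 1.246
df = 5. Since 1.246 < 12.833, we do not reject H₀.

1.246; do not reject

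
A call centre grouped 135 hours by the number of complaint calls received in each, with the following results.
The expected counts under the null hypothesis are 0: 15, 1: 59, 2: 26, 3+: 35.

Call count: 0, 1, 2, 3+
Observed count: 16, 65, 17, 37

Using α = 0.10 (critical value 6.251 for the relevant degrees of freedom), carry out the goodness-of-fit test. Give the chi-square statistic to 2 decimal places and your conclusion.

χ² = (16−15)²/15 + (65−59)²/59 + (17−26)²/26 + (37−35)²/35
   = 0.067 + 0.610 + 3.115 + 0.114
Sum = 3.91
df = 3. Since 3.91 < 6.251, we do not reject H₀.

3.91; do not reject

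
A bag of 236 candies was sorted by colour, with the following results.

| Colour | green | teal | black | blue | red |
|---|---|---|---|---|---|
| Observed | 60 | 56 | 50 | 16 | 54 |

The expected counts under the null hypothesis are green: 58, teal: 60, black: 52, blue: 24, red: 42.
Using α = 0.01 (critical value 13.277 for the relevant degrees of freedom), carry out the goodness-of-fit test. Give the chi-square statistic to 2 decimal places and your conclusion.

χ² = (60−58)²/58 + (56−60)²/60 + (50−52)²/52 + (16−24)²/24 + (54−42)²/42
   = 0.069 + 0.267 + 0.077 + 2.667 + 3.429
Sum = 6.51
df = 4. Since 6.51 < 13.277, we do not reject H₀.

6.51; do not reject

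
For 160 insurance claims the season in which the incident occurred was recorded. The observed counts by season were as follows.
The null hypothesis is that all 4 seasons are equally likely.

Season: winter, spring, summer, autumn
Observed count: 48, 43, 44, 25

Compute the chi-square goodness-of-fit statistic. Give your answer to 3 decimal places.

Under H₀ each category has probability 1/4, so each expected count is 160/4 = 40.
winter: (48 − 40)²/40 = 64/40 = 1.6000
spring: (43 − 40)²/40 = 9/40 = 0.2250
summer: (44 − 40)²/40 = 16/40 = 0.4000
autumn: (25 − 40)²/40 = 225/40 = 5.6250
Sum = 7.850

7.850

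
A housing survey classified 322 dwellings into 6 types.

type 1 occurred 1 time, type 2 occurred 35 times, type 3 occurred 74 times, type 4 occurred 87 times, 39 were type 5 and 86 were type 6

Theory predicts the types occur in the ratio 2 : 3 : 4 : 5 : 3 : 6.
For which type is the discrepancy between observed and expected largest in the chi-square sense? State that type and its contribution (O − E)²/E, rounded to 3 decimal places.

type 1, 26.036

Ratio total = 23. Expected counts: 322×2/23 = 28, 322×3/23 = 42, 322×4/23 = 56, 322×5/23 = 70, 322×3/23 = 42, 322×6/23 = 84.
χ² = (1−28)²/28 + (35−42)²/42 + (74−56)²/56 + (87−70)²/70 + (39−42)²/42 + (86−84)²/84
   = 26.0357 + 1.1667 + 5.7857 + 4.1286 + 0.2143 + 0.0476
The largest term is for type 1: 26.036.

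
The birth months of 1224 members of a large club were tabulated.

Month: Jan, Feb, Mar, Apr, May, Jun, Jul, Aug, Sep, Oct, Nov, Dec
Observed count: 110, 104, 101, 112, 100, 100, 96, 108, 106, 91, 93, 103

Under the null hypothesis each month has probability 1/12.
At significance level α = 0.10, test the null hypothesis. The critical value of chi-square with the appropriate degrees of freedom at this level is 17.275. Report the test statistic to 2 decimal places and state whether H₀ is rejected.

Under H₀ each category has probability 1/12, so each expected count is 1224/12 = 102.
Jan: (110 − 102)²/102 = 64/102 = 0.627
Feb: (104 − 102)²/102 = 4/102 = 0.039
Mar: (101 − 102)²/102 = 1/102 = 0.010
Apr: (112 − 102)²/102 = 100/102 = 0.980
May: (100 − 102)²/102 = 4/102 = 0.039
Jun: (100 − 102)²/102 = 4/102 = 0.039
Jul: (96 − 102)²/102 = 36/102 = 0.353
Aug: (108 − 102)²/102 = 36/102 = 0.353
Sep: (106 − 102)²/102 = 16/102 = 0.157
Oct: (91 − 102)²/102 = 121/102 = 1.186
Nov: (93 − 102)²/102 = 81/102 = 0.794
Dec: (103 − 102)²/102 = 1/102 = 0.010
Sum = 4.59
df = 11. Since 4.59 < 17.275, we do not reject H₀.

4.59; do not reject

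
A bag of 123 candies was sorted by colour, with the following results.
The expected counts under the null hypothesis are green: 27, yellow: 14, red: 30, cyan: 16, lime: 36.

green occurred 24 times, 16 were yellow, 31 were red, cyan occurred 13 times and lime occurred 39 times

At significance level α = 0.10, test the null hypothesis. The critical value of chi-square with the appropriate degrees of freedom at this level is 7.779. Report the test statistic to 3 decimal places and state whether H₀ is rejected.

cat         O        E   (O−E)²/E
green      24       27     0.3333
yellow     16       14     0.2857
red        31       30     0.0333
cyan       13       16     0.5625
lime       39       36     0.2500
Sum = 1.465
df = 4. Since 1.465 < 7.779, we do not reject H₀.

1.465; do not reject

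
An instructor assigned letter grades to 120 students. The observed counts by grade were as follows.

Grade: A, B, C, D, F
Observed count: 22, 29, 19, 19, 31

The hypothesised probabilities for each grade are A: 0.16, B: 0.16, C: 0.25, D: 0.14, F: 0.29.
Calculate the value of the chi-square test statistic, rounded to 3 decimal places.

10.147

Expected counts E_i = n·p_i: 120×0.16 = 19.2, 120×0.16 = 19.2, 120×0.25 = 30, 120×0.14 = 16.8, 120×0.29 = 34.8.
cat         O        E   (O−E)²/E
A          22     19.2     0.4083
B          29     19.2     5.0021
C          19       30     4.0333
D          19     16.8     0.2881
F          31     34.8     0.4149
Sum = 10.147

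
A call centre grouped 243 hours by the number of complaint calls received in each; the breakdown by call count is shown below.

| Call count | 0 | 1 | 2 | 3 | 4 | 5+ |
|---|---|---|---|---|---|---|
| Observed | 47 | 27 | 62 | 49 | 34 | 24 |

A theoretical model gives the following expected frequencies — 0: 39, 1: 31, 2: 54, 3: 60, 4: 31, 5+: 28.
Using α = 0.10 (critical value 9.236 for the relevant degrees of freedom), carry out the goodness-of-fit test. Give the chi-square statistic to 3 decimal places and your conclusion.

0: (47 − 39)²/39 = 64/39 = 1.6410
1: (27 − 31)²/31 = 16/31 = 0.5161
2: (62 − 54)²/54 = 64/54 = 1.1852
3: (49 − 60)²/60 = 121/60 = 2.0167
4: (34 − 31)²/31 = 9/31 = 0.2903
5+: (24 − 28)²/28 = 16/28 = 0.5714
Sum = 6.221
df = 5. Since 6.221 < 9.236, we do not reject H₀.

6.221; do not reject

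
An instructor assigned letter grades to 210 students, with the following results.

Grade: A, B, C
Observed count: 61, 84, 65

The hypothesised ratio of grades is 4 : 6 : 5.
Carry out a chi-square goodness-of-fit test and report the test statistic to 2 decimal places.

0.80

Ratio total = 15. Expected counts: 210×4/15 = 56, 210×6/15 = 84, 210×5/15 = 70.
A: (61 − 56)²/56 = 25/56 = 0.446
B: (84 − 84)²/84 = 0/84 = 0.000
C: (65 − 70)²/70 = 25/70 = 0.357
Sum = 0.80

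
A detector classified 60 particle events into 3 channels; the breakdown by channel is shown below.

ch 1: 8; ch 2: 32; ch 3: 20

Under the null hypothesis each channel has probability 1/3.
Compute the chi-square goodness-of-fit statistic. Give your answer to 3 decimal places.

14.400

Expected count for each of the 3 categories: 60/3 = 20.
χ² = (8−20)²/20 + (32−20)²/20 + (20−20)²/20
   = 7.2000 + 7.2000 + 0.0000
Sum = 14.400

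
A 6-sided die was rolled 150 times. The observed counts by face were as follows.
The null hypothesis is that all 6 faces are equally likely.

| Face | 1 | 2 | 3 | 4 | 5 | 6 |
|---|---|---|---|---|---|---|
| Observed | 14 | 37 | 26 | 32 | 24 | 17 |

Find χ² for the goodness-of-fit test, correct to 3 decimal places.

Under H₀ each category has probability 1/6, so each expected count is 150/6 = 25.
1: (14 − 25)²/25 = 121/25 = 4.8400
2: (37 − 25)²/25 = 144/25 = 5.7600
3: (26 − 25)²/25 = 1/25 = 0.0400
4: (32 − 25)²/25 = 49/25 = 1.9600
5: (24 − 25)²/25 = 1/25 = 0.0400
6: (17 − 25)²/25 = 64/25 = 2.5600
Sum = 15.200

15.200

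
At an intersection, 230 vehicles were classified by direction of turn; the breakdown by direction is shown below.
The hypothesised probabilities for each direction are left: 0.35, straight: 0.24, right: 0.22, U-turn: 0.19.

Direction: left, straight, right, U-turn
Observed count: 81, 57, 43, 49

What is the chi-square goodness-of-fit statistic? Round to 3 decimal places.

1.846

Expected counts E_i = n·p_i: 230×0.35 = 80.5, 230×0.24 = 55.2, 230×0.22 = 50.6, 230×0.19 = 43.7.
χ² = (81−80.5)²/80.5 + (57−55.2)²/55.2 + (43−50.6)²/50.6 + (49−43.7)²/43.7
   = 0.0031 + 0.0587 + 1.1415 + 0.6428
Sum = 1.846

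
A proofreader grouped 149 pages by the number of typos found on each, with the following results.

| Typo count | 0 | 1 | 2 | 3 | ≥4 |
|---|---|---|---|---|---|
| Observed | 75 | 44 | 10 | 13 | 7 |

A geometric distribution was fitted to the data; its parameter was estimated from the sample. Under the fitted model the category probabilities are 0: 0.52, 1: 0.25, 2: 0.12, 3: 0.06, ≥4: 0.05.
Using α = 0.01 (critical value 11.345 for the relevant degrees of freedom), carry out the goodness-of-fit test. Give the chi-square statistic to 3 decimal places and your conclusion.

6.646; do not reject

Expected counts E_i = n·p_i: 149×0.52 = 77.48, 149×0.25 = 37.25, 149×0.12 = 17.88, 149×0.06 = 8.94, 149×0.05 = 7.45.
cat         O        E   (O−E)²/E
0          75    77.48     0.0794
1          44    37.25     1.2232
2          10    17.88     3.4728
3          13     8.94     1.8438
≥4          7     7.45     0.0272
Sum = 6.646
df = 3. Since 6.646 < 11.345, we do not reject H₀.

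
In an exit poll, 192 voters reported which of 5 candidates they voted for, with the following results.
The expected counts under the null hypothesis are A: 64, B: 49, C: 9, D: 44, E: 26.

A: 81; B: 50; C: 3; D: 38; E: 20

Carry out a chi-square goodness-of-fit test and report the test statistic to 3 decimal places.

10.739

A: (81 − 64)²/64 = 289/64 = 4.5156
B: (50 − 49)²/49 = 1/49 = 0.0204
C: (3 − 9)²/9 = 36/9 = 4.0000
D: (38 − 44)²/44 = 36/44 = 0.8182
E: (20 − 26)²/26 = 36/26 = 1.3846
Sum = 10.739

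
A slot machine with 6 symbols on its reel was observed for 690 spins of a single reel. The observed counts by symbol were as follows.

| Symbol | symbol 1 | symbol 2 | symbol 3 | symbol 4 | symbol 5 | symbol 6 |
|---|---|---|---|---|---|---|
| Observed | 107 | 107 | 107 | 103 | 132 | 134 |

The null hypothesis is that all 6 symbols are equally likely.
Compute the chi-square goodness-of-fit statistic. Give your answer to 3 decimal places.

Under H₀ each category has probability 1/6, so each expected count is 690/6 = 115.
cat           O        E   (O−E)²/E
symbol 1    107      115     0.5565
symbol 2    107      115     0.5565
symbol 3    107      115     0.5565
symbol 4    103      115     1.2522
symbol 5    132      115     2.5130
symbol 6    134      115     3.1391
Sum = 8.574

8.574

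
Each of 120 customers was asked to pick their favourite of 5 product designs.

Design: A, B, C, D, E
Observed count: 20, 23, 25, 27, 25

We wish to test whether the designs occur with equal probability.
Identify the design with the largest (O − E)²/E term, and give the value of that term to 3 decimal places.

A, 0.667

Under H₀ each category has probability 1/5, so each expected count is 120/5 = 24.
cat         O        E   (O−E)²/E
A          20       24     0.6667
B          23       24     0.0417
C          25       24     0.0417
D          27       24     0.3750
E          25       24     0.0417
The largest term is for A: 0.667.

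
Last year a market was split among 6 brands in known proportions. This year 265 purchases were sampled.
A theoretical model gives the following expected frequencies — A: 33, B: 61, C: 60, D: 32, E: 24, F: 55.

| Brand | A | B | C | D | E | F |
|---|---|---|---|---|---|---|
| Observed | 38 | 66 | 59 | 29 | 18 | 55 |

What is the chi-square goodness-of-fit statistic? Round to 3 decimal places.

A: (38 − 33)²/33 = 25/33 = 0.7576
B: (66 − 61)²/61 = 25/61 = 0.4098
C: (59 − 60)²/60 = 1/60 = 0.0167
D: (29 − 32)²/32 = 9/32 = 0.2813
E: (18 − 24)²/24 = 36/24 = 1.5000
F: (55 − 55)²/55 = 0/55 = 0.0000
Sum = 2.965

2.965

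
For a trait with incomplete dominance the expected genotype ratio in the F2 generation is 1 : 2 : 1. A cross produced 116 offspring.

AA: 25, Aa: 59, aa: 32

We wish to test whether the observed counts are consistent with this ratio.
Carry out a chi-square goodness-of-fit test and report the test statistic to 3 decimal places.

Ratio total = 4. Expected counts: 116×1/4 = 29, 116×2/4 = 58, 116×1/4 = 29.
χ² = (25−29)²/29 + (59−58)²/58 + (32−29)²/29
   = 0.5517 + 0.0172 + 0.3103
Sum = 0.879

0.879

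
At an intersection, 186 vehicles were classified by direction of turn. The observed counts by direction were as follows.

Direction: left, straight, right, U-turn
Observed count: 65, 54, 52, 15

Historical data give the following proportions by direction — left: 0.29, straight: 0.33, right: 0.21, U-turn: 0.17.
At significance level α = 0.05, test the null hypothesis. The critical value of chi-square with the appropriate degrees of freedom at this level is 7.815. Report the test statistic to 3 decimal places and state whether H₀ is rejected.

16.178; reject

Expected counts E_i = n·p_i: 186×0.29 = 53.94, 186×0.33 = 61.38, 186×0.21 = 39.06, 186×0.17 = 31.62.
χ² = (65−53.94)²/53.94 + (54−61.38)²/61.38 + (52−39.06)²/39.06 + (15−31.62)²/31.62
   = 2.2678 + 0.8873 + 4.2868 + 8.7357
Sum = 16.178
df = 3. Since 16.178 > 7.815, we reject H₀.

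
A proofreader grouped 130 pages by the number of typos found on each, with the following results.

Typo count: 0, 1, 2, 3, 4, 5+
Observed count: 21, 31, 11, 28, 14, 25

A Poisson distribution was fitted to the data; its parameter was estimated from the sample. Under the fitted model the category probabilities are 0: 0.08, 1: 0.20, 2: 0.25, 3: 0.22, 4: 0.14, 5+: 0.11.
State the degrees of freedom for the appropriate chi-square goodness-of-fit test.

There are k = 6 categories and 1 parameter estimated from the data, so df = 6 − 1 − 1 = 4.

4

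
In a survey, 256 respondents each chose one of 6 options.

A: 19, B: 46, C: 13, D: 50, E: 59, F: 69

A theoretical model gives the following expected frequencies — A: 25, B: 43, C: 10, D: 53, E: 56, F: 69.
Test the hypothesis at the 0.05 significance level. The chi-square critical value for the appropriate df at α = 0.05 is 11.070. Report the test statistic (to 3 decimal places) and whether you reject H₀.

χ² = (19−25)²/25 + (46−43)²/43 + (13−10)²/10 + (50−53)²/53 + (59−56)²/56 + (69−69)²/69
   = 1.4400 + 0.2093 + 0.9000 + 0.1698 + 0.1607 + 0.0000
Sum = 2.880
df = 5. Since 2.880 < 11.070, we do not reject H₀.

2.880; do not reject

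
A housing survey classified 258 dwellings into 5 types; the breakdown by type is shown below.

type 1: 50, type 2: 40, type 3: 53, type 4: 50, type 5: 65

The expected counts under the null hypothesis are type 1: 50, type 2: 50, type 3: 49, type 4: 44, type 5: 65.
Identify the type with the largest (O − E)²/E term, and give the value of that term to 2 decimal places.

cat         O        E   (O−E)²/E
type 1     50       50      0.000
type 2     40       50      2.000
type 3     53       49      0.327
type 4     50       44      0.818
type 5     65       65      0.000
The largest term is for type 2: 2.00.

type 2, 2.00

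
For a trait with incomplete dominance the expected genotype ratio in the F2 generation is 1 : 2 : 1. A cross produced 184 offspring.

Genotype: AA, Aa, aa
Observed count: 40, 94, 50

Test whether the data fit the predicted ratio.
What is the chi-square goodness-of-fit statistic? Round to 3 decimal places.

1.174

Ratio total = 4. Expected counts: 184×1/4 = 46, 184×2/4 = 92, 184×1/4 = 46.
AA: (40 − 46)²/46 = 36/46 = 0.7826
Aa: (94 − 92)²/92 = 4/92 = 0.0435
aa: (50 − 46)²/46 = 16/46 = 0.3478
Sum = 1.174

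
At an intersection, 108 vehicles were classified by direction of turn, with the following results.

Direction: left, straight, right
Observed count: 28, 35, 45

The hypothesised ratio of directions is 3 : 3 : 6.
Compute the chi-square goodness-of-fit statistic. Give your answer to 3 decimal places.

3.907

Ratio total = 12. Expected counts: 108×3/12 = 27, 108×3/12 = 27, 108×6/12 = 54.
cat           O        E   (O−E)²/E
left         28       27     0.0370
straight     35       27     2.3704
right        45       54     1.5000
Sum = 3.907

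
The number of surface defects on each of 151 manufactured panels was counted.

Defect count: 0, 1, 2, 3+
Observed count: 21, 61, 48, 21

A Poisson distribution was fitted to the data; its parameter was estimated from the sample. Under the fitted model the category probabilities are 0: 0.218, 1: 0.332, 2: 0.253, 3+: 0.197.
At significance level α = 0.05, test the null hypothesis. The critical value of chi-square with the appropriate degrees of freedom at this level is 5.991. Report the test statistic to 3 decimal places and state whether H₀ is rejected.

11.755; reject

Expected counts E_i = n·p_i: 151×0.218 = 32.918, 151×0.332 = 50.132, 151×0.253 = 38.203, 151×0.197 = 29.747.
cat         O        E   (O−E)²/E
0          21   32.918     4.3149
1          61   50.132     2.3560
2          48   38.203     2.5124
3+         21   29.747     2.5720
Sum = 11.755
df = 2. Since 11.755 > 5.991, we reject H₀.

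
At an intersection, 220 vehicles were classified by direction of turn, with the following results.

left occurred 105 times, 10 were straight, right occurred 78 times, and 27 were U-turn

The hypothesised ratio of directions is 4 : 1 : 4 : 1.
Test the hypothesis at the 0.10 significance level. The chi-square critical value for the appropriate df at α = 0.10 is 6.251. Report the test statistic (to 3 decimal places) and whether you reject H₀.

12.102; reject

Ratio total = 10. Expected counts: 220×4/10 = 88, 220×1/10 = 22, 220×4/10 = 88, 220×1/10 = 22.
χ² = (105−88)²/88 + (10−22)²/22 + (78−88)²/88 + (27−22)²/22
   = 3.2841 + 6.5455 + 1.1364 + 1.1364
Sum = 12.102
df = 3. Since 12.102 > 6.251, we reject H₀.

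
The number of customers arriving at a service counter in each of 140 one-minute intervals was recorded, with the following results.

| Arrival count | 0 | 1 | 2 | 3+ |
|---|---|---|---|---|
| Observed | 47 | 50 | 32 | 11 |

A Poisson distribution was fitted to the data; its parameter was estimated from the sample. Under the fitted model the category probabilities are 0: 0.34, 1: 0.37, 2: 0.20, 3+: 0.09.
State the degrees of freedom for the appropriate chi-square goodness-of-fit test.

2

There are k = 4 categories and 1 parameter estimated from the data, so df = 4 − 1 − 1 = 2.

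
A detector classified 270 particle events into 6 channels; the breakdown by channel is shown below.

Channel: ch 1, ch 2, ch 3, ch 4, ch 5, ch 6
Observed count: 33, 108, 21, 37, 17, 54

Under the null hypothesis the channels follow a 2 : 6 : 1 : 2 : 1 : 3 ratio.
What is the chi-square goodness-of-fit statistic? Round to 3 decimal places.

Ratio total = 15. Expected counts: 270×2/15 = 36, 270×6/15 = 108, 270×1/15 = 18, 270×2/15 = 36, 270×1/15 = 18, 270×3/15 = 54.
χ² = (33−36)²/36 + (108−108)²/108 + (21−18)²/18 + (37−36)²/36 + (17−18)²/18 + (54−54)²/54
   = 0.2500 + 0.0000 + 0.5000 + 0.0278 + 0.0556 + 0.0000
Sum = 0.833

0.833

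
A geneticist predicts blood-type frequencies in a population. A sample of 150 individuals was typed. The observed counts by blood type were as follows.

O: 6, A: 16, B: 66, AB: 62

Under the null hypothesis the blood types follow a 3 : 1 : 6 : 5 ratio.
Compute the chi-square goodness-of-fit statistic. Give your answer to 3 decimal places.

Ratio total = 15. Expected counts: 150×3/15 = 30, 150×1/15 = 10, 150×6/15 = 60, 150×5/15 = 50.
O: (6 − 30)²/30 = 576/30 = 19.2000
A: (16 − 10)²/10 = 36/10 = 3.6000
B: (66 − 60)²/60 = 36/60 = 0.6000
AB: (62 − 50)²/50 = 144/50 = 2.8800
Sum = 26.280

26.280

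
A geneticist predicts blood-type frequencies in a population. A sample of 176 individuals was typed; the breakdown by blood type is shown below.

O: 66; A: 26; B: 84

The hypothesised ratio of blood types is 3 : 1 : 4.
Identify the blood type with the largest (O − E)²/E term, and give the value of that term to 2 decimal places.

Ratio total = 8. Expected counts: 176×3/8 = 66, 176×1/8 = 22, 176×4/8 = 88.
O: (66 − 66)²/66 = 0/66 = 0.000
A: (26 − 22)²/22 = 16/22 = 0.727
B: (84 − 88)²/88 = 16/88 = 0.182
The largest term is for A: 0.73.

A, 0.73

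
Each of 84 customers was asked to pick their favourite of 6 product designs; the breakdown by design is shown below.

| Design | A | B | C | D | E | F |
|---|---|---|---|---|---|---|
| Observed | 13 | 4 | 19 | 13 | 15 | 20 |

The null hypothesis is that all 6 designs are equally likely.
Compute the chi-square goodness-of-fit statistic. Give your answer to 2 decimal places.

Under H₀ each category has probability 1/6, so each expected count is 84/6 = 14.
A: (13 − 14)²/14 = 1/14 = 0.071
B: (4 − 14)²/14 = 100/14 = 7.143
C: (19 − 14)²/14 = 25/14 = 1.786
D: (13 − 14)²/14 = 1/14 = 0.071
E: (15 − 14)²/14 = 1/14 = 0.071
F: (20 − 14)²/14 = 36/14 = 2.571
Sum = 11.71

11.71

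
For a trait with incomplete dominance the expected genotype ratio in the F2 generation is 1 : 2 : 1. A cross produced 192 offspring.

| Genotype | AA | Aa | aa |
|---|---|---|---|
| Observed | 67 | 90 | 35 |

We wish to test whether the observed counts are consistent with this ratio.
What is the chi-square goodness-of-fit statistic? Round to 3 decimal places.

Ratio total = 4. Expected counts: 192×1/4 = 48, 192×2/4 = 96, 192×1/4 = 48.
cat         O        E   (O−E)²/E
AA         67       48     7.5208
Aa         90       96     0.3750
aa         35       48     3.5208
Sum = 11.417

11.417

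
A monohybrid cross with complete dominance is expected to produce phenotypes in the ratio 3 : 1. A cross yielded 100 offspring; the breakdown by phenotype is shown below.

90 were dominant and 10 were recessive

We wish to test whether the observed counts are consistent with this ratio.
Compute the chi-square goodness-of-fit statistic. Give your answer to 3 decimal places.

Ratio total = 4. Expected counts: 100×3/4 = 75, 100×1/4 = 25.
dominant: (90 − 75)²/75 = 225/75 = 3.0000
recessive: (10 − 25)²/25 = 225/25 = 9.0000
Sum = 12.000

12.000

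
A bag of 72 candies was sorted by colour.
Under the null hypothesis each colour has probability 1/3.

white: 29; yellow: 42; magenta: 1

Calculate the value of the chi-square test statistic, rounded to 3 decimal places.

36.583

Under H₀ each category has probability 1/3, so each expected count is 72/3 = 24.
cat          O        E   (O−E)²/E
white       29       24     1.0417
yellow      42       24    13.5000
magenta      1       24    22.0417
Sum = 36.583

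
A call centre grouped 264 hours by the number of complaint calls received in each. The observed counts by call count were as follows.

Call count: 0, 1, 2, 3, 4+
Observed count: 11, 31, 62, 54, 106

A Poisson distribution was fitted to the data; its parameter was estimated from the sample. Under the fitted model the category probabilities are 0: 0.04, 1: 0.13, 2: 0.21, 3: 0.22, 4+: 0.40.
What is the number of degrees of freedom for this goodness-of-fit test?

3

There are k = 5 categories and 1 parameter estimated from the data, so df = 5 − 1 − 1 = 3.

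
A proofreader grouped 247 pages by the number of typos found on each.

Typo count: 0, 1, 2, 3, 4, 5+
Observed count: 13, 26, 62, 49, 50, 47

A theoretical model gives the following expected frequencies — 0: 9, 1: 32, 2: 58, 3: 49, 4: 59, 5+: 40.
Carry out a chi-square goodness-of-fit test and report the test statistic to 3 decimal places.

χ² = (13−9)²/9 + (26−32)²/32 + (62−58)²/58 + (49−49)²/49 + (50−59)²/59 + (47−40)²/40
   = 1.7778 + 1.1250 + 0.2759 + 0.0000 + 1.3729 + 1.2250
Sum = 5.777

5.777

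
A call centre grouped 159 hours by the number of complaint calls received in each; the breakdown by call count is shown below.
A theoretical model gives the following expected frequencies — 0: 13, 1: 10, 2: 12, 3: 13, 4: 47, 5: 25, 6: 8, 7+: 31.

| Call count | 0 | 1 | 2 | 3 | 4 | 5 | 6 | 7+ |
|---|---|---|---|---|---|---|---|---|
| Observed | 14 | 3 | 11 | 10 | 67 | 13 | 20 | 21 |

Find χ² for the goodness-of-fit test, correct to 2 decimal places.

cat         O        E   (O−E)²/E
0          14       13      0.077
1           3       10      4.900
2          11       12      0.083
3          10       13      0.692
4          67       47      8.511
5          13       25      5.760
6          20        8     18.000
7+         21       31      3.226
Sum = 41.25

41.25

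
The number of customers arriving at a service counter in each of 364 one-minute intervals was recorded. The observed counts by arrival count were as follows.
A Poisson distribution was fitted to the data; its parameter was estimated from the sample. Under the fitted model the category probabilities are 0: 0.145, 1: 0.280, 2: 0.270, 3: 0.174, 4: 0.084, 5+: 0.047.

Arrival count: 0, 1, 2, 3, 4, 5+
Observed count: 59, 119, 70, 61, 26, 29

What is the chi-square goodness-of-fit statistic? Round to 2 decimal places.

Expected counts E_i = n·p_i: 364×0.145 = 52.78, 364×0.280 = 101.92, 364×0.270 = 98.28, 364×0.174 = 63.336, 364×0.084 = 30.576, 364×0.047 = 17.108.
χ² = (59−52.78)²/52.78 + (119−101.92)²/101.92 + (70−98.28)²/98.28 + (61−63.336)²/63.336 + (26−30.576)²/30.576 + (29−17.108)²/17.108
   = 0.733 + 2.862 + 8.138 + 0.086 + 0.685 + 8.266
Sum = 20.77

20.77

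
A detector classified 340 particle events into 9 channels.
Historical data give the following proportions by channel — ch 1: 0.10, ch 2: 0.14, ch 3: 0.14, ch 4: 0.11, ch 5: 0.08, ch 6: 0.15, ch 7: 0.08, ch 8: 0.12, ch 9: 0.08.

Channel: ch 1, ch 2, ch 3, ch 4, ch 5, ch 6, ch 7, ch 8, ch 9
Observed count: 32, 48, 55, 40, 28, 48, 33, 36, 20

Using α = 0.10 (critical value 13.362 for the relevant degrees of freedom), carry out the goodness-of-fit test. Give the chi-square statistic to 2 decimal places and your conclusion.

5.36; do not reject

Expected counts E_i = n·p_i: 340×0.10 = 34, 340×0.14 = 47.6, 340×0.14 = 47.6, 340×0.11 = 37.4, 340×0.08 = 27.2, 340×0.15 = 51, 340×0.08 = 27.2, 340×0.12 = 40.8, 340×0.08 = 27.2.
ch 1: (32 − 34)²/34 = 4/34 = 0.118
ch 2: (48 − 47.6)²/47.6 = 0.16/47.6 = 0.003
ch 3: (55 − 47.6)²/47.6 = 54.76/47.6 = 1.150
ch 4: (40 − 37.4)²/37.4 = 6.76/37.4 = 0.181
ch 5: (28 − 27.2)²/27.2 = 0.64/27.2 = 0.024
ch 6: (48 − 51)²/51 = 9/51 = 0.176
ch 7: (33 − 27.2)²/27.2 = 33.64/27.2 = 1.237
ch 8: (36 − 40.8)²/40.8 = 23.04/40.8 = 0.565
ch 9: (20 − 27.2)²/27.2 = 51.84/27.2 = 1.906
Sum = 5.36
df = 8. Since 5.36 < 13.362, we do not reject H₀.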